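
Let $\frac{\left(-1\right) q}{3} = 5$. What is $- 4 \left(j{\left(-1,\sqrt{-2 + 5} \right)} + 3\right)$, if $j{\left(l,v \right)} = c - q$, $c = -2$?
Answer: $-64$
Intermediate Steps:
$q = -15$ ($q = \left(-3\right) 5 = -15$)
$j{\left(l,v \right)} = 13$ ($j{\left(l,v \right)} = -2 - -15 = -2 + 15 = 13$)
$- 4 \left(j{\left(-1,\sqrt{-2 + 5} \right)} + 3\right) = - 4 \left(13 + 3\right) = \left(-4\right) 16 = -64$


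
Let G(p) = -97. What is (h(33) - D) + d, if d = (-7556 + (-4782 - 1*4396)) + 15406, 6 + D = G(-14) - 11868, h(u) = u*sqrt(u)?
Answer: 10643 + 33*sqrt(33) ≈ 10833.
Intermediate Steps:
h(u) = u**(3/2)
D = -11971 (D = -6 + (-97 - 11868) = -6 - 11965 = -11971)
d = -1328 (d = (-7556 + (-4782 - 4396)) + 15406 = (-7556 - 9178) + 15406 = -16734 + 15406 = -1328)
(h(33) - D) + d = (33**(3/2) - 1*(-11971)) - 1328 = (33*sqrt(33) + 11971) - 1328 = (11971 + 33*sqrt(33)) - 1328 = 10643 + 33*sqrt(33)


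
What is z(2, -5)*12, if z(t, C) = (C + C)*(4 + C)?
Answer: 120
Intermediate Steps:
z(t, C) = 2*C*(4 + C) (z(t, C) = (2*C)*(4 + C) = 2*C*(4 + C))
z(2, -5)*12 = (2*(-5)*(4 - 5))*12 = (2*(-5)*(-1))*12 = 10*12 = 120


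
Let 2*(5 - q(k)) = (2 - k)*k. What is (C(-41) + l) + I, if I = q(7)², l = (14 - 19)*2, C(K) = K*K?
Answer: 8709/4 ≈ 2177.3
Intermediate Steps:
C(K) = K²
l = -10 (l = -5*2 = -10)
q(k) = 5 - k*(2 - k)/2 (q(k) = 5 - (2 - k)*k/2 = 5 - k*(2 - k)/2)
I = 2025/4 (I = (5 + (½)*7² - 1*7)² = (5 + (½)*49 - 7)² = (5 + 49/2 - 7)² = (45/2)² = 2025/4 ≈ 506.25)
(C(-41) + l) + I = ((-41)² - 10) + 2025/4 = (1681 - 10) + 2025/4 = 1671 + 2025/4 = 8709/4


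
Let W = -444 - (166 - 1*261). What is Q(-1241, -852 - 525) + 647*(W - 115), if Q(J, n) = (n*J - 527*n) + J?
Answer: 2133087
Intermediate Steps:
W = -349 (W = -444 - (166 - 261) = -444 - 1*(-95) = -444 + 95 = -349)
Q(J, n) = J - 527*n + J*n (Q(J, n) = (J*n - 527*n) + J = (-527*n + J*n) + J = J - 527*n + J*n)
Q(-1241, -852 - 525) + 647*(W - 115) = (-1241 - 527*(-852 - 525) - 1241*(-852 - 525)) + 647*(-349 - 115) = (-1241 - 527*(-1377) - 1241*(-1377)) + 647*(-464) = (-1241 + 725679 + 1708857) - 300208 = 2433295 - 300208 = 2133087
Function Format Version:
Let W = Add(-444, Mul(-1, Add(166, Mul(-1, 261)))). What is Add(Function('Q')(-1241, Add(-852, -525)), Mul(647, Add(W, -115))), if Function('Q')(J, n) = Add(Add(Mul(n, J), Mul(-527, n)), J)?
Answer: 2133087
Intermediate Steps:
W = -349 (W = Add(-444, Mul(-1, Add(166, -261))) = Add(-444, Mul(-1, -95)) = Add(-444, 95) = -349)
Function('Q')(J, n) = Add(J, Mul(-527, n), Mul(J, n)) (Function('Q')(J, n) = Add(Add(Mul(J, n), Mul(-527, n)), J) = Add(Add(Mul(-527, n), Mul(J, n)), J) = Add(J, Mul(-527, n), Mul(J, n)))
Add(Function('Q')(-1241, Add(-852, -525)), Mul(647, Add(W, -115))) = Add(Add(-1241, Mul(-527, Add(-852, -525)), Mul(-1241, Add(-852, -525))), Mul(647, Add(-349, -115))) = Add(Add(-1241, Mul(-527, -1377), Mul(-1241, -1377)), Mul(647, -464)) = Add(Add(-1241, 725679, 1708857), -300208) = Add(2433295, -300208) = 2133087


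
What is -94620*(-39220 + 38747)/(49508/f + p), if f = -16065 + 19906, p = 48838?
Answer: 28650825610/31272711 ≈ 916.16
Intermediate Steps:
f = 3841
-94620*(-39220 + 38747)/(49508/f + p) = -94620*(-39220 + 38747)/(49508/3841 + 48838) = -94620*(-473/(49508*(1/3841) + 48838)) = -94620*(-473/(49508/3841 + 48838)) = -94620/((187636266/3841)*(-1/473)) = -94620/(-187636266/1816793) = -94620*(-1816793/187636266) = 28650825610/31272711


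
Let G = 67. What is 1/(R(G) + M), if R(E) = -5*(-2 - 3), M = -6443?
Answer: -1/6418 ≈ -0.00015581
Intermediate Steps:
R(E) = 25 (R(E) = -5*(-5) = 25)
1/(R(G) + M) = 1/(25 - 6443) = 1/(-6418) = -1/6418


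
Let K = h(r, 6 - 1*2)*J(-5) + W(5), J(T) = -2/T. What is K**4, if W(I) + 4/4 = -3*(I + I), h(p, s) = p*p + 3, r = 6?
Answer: 35153041/625 ≈ 56245.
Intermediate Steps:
h(p, s) = 3 + p**2 (h(p, s) = p**2 + 3 = 3 + p**2)
W(I) = -1 - 6*I (W(I) = -1 - 3*(I + I) = -1 - 6*I)
K = -77/5 (K = (3 + 6**2)*(-2/(-5)) + (-1 - 6*5) = (3 + 36)*(-2*(-1/5)) + (-1 - 30) = 39*(2/5) - 31 = 78/5 - 31 = -77/5 ≈ -15.400)
K**4 = (-77/5)**4 = 35153041/625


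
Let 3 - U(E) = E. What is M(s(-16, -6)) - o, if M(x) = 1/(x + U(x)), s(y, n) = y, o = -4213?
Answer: 12640/3 ≈ 4213.3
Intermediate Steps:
U(E) = 3 - E
M(x) = ⅓ (M(x) = 1/(x + (3 - x)) = 1/3 = ⅓)
M(s(-16, -6)) - o = ⅓ - 1*(-4213) = ⅓ + 4213 = 12640/3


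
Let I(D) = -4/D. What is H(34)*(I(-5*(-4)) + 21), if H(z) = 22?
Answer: 2288/5 ≈ 457.60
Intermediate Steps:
H(34)*(I(-5*(-4)) + 21) = 22*(-4/((-5*(-4))) + 21) = 22*(-4/20 + 21) = 22*(-4*1/20 + 21) = 22*(-⅕ + 21) = 22*(104/5) = 2288/5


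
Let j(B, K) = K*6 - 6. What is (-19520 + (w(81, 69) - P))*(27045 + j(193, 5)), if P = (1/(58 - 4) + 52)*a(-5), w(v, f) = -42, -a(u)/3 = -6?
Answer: -554869385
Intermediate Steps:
a(u) = 18 (a(u) = -3*(-6) = 18)
P = 2809/3 (P = (1/(58 - 4) + 52)*18 = (1/54 + 52)*18 = (2809/54)*18 = 2809/3 ≈ 936.33)
j(B, K) = -6 + 6*K (j(B, K) = 6*K - 6 = -6 + 6*K)
(-19520 + (w(81, 69) - P))*(27045 + j(193, 5)) = (-19520 + (-42 - 1*2809/3))*(27045 + (-6 + 6*5)) = (-19520 + (-42 - 2809/3))*(27045 + (-6 + 30)) = (-19520 - 2935/3)*(27045 + 24) = -61495/3*27069 = -554869385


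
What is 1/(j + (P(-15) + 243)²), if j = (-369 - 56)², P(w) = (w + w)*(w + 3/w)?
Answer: 1/669226 ≈ 1.4943e-6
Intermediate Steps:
P(w) = 2*w*(w + 3/w) (P(w) = (2*w)*(w + 3/w) = 2*w*(w + 3/w))
j = 180625 (j = (-425)² = 180625)
1/(j + (P(-15) + 243)²) = 1/(180625 + ((6 + 2*(-15)²) + 243)²) = 1/(180625 + ((6 + 2*225) + 243)²) = 1/(180625 + ((6 + 450) + 243)²) = 1/(180625 + (456 + 243)²) = 1/(180625 + 699²) = 1/(180625 + 488601) = 1/669226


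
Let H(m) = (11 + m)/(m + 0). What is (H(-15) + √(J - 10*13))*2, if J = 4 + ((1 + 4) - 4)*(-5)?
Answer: 8/15 + 2*I*√131 ≈ 0.53333 + 22.891*I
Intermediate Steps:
H(m) = (11 + m)/m
J = -1 (J = 4 + (5 - 4)*(-5) = 4 + 1*(-5) = 4 - 5 = -1)
(H(-15) + √(J - 10*13))*2 = ((11 - 15)/(-15) + √(-1 - 10*13))*2 = (-1/15*(-4) + √(-1 - 130))*2 = (4/15 + √(-131))*2 = (4/15 + I*√131)*2 = 8/15 + 2*I*√131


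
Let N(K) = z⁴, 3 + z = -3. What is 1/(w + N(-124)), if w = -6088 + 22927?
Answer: 1/18135 ≈ 5.5142e-5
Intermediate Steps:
z = -6 (z = -3 - 3 = -6)
N(K) = 1296 (N(K) = (-6)⁴ = 1296)
w = 16839
1/(w + N(-124)) = 1/(16839 + 1296) = 1/18135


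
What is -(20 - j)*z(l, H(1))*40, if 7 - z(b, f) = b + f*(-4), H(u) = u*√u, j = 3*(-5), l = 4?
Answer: -9800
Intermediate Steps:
j = -15
H(u) = u^(3/2)
z(b, f) = 7 - b + 4*f (z(b, f) = 7 - (b + f*(-4)) = 7 - (b - 4*f) = 7 + (-b + 4*f) = 7 - b + 4*f)
-(20 - j)*z(l, H(1))*40 = -(20 - 1*(-15))*(7 - 1*4 + 4*1^(3/2))*40 = -(20 + 15)*(7 - 4 + 4*1)*40 = -35*(7 - 4 + 4)*40 = -35*7*40 = -245*40 = -1*9800 = -9800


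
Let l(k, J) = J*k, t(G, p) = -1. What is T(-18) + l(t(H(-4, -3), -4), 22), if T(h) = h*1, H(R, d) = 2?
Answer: -40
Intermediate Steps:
T(h) = h
T(-18) + l(t(H(-4, -3), -4), 22) = -18 + 22*(-1) = -18 - 22 = -40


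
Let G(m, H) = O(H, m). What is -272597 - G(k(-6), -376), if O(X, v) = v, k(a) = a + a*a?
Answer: -272627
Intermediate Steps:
k(a) = a + a²
G(m, H) = m
-272597 - G(k(-6), -376) = -272597 - (-6)*(1 - 6) = -272597 - (-6)*(-5) = -272597 - 1*30 = -272597 - 30 = -272627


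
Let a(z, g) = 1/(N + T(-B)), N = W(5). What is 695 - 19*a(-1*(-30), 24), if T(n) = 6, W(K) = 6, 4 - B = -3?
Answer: 8321/12 ≈ 693.42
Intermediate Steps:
B = 7 (B = 4 - 1*(-3) = 4 + 3 = 7)
N = 6
a(z, g) = 1/12 (a(z, g) = 1/(6 + 6) = 1/12)
695 - 19*a(-1*(-30), 24) = 695 - 19*1/12 = 695 - 19/12 = 8321/12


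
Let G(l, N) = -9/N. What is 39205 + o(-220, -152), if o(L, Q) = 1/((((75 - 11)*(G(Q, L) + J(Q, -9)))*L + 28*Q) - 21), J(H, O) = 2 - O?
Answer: 6262332264/159733 ≈ 39205.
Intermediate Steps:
o(L, Q) = 1/(-21 + 28*Q + L*(704 - 576/L)) (o(L, Q) = 1/((((75 - 11)*(-9/L + (2 - 1*(-9))))*L + 28*Q) - 21) = 1/(((64*(-9/L + (2 + 9)))*L + 28*Q) - 21) = 1/(((64*(-9/L + 11))*L + 28*Q) - 21) = 1/(((64*(11 - 9/L))*L + 28*Q) - 21) = 1/(((704 - 576/L)*L + 28*Q) - 21) = 1/((L*(704 - 576/L) + 28*Q) - 21) = 1/((28*Q + L*(704 - 576/L)) - 21) = 1/(-21 + 28*Q + L*(704 - 576/L)))
39205 + o(-220, -152) = 39205 + 1/(-597 + 28*(-152) + 704*(-220)) = 39205 + 1/(-597 - 4256 - 154880) = 39205 + 1/(-159733) = 39205 - 1/159733 = 6262332264/159733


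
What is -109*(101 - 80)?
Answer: -2289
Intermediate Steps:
-109*(101 - 80) = -109*21 = -2289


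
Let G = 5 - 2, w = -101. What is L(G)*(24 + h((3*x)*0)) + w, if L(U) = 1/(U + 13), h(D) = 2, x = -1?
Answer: -795/8 ≈ -99.375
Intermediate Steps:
G = 3
L(U) = 1/(13 + U)
L(G)*(24 + h((3*x)*0)) + w = (24 + 2)/(13 + 3) - 101 = 26/16 - 101 = (1/16)*26 - 101 = 13/8 - 101 = -795/8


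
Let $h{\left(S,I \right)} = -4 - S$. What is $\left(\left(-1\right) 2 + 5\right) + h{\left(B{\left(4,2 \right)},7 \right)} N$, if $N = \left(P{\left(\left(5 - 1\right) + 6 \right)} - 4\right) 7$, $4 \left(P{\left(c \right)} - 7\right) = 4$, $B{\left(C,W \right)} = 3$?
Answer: $-193$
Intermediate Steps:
$P{\left(c \right)} = 8$ ($P{\left(c \right)} = 7 + \frac{1}{4} \cdot 4 = 7 + 1 = 8$)
$N = 28$ ($N = \left(8 - 4\right) 7 = 4 \cdot 7 = 28$)
$\left(\left(-1\right) 2 + 5\right) + h{\left(B{\left(4,2 \right)},7 \right)} N = \left(\left(-1\right) 2 + 5\right) + \left(-4 - 3\right) 28 = \left(-2 + 5\right) + \left(-4 - 3\right) 28 = 3 - 196 = -193$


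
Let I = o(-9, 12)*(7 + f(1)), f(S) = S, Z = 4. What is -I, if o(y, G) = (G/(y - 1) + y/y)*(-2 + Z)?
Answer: 16/5 ≈ 3.2000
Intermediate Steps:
o(y, G) = 2 + 2*G/(-1 + y) (o(y, G) = (G/(y - 1) + y/y)*(-2 + 4) = (G/(-1 + y) + 1)*2 = (1 + G/(-1 + y))*2 = 2 + 2*G/(-1 + y))
I = -16/5 (I = (2*(-1 + 12 - 9)/(-1 - 9))*(7 + 1) = (2*2/(-10))*8 = (2*(-⅒)*2)*8 = -⅖*8 = -16/5 ≈ -3.2000)
-I = -1*(-16/5) = 16/5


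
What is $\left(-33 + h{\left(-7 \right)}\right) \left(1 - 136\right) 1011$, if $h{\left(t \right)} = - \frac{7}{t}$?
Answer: $4367520$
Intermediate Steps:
$\left(-33 + h{\left(-7 \right)}\right) \left(1 - 136\right) 1011 = \left(-33 - \frac{7}{-7}\right) \left(1 - 136\right) 1011 = \left(-33 - -1\right) \left(-135\right) 1011 = \left(-33 + 1\right) \left(-135\right) 1011 = \left(-32\right) \left(-135\right) 1011 = 4320 \cdot 1011 = 4367520$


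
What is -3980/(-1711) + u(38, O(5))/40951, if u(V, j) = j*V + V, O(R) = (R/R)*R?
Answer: 163375088/70067161 ≈ 2.3317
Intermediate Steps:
O(R) = R (O(R) = 1*R = R)
u(V, j) = V + V*j (u(V, j) = V*j + V = V + V*j)
-3980/(-1711) + u(38, O(5))/40951 = -3980/(-1711) + (38*(1 + 5))/40951 = -3980*(-1/1711) + (38*6)*(1/40951) = 3980/1711 + 228*(1/40951) = 3980/1711 + 228/40951 = 163375088/70067161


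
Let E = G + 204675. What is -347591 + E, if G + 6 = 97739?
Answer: -45183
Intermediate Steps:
G = 97733 (G = -6 + 97739 = 97733)
E = 302408 (E = 97733 + 204675 = 302408)
-347591 + E = -347591 + 302408 = -45183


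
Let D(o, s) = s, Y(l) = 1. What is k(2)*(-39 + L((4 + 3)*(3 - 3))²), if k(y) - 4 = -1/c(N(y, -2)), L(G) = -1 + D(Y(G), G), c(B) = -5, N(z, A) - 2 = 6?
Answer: -798/5 ≈ -159.60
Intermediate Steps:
N(z, A) = 8 (N(z, A) = 2 + 6 = 8)
L(G) = -1 + G
k(y) = 21/5 (k(y) = 4 - 1/(-5) = 4 - 1*(-⅕) = 4 + ⅕ = 21/5)
k(2)*(-39 + L((4 + 3)*(3 - 3))²) = 21*(-39 + (-1 + (4 + 3)*(3 - 3))²)/5 = 21*(-39 + (-1 + 7*0)²)/5 = 21*(-39 + (-1 + 0)²)/5 = 21*(-39 + (-1)²)/5 = 21*(-39 + 1)/5 = (21/5)*(-38) = -798/5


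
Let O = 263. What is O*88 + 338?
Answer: 23482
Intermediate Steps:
O*88 + 338 = 263*88 + 338 = 23144 + 338 = 23482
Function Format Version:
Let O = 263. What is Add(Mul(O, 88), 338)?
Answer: 23482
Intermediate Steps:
Add(Mul(O, 88), 338) = Add(Mul(263, 88), 338) = Add(23144, 338) = 23482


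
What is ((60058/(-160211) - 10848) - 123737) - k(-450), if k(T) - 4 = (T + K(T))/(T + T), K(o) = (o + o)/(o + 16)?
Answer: -4679122841917/34765787 ≈ -1.3459e+5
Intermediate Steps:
K(o) = 2*o/(16 + o) (K(o) = (2*o)/(16 + o) = 2*o/(16 + o))
k(T) = 4 + (T + 2*T/(16 + T))/(2*T) (k(T) = 4 + (T + 2*T/(16 + T))/(T + T) = 4 + (T + 2*T/(16 + T))/((2*T)) = 4 + (T + 2*T/(16 + T))*(1/(2*T)) = 4 + (T + 2*T/(16 + T))/(2*T))
((60058/(-160211) - 10848) - 123737) - k(-450) = ((60058/(-160211) - 10848) - 123737) - (146 + 9*(-450))/(2*(16 - 450)) = ((60058*(-1/160211) - 10848) - 123737) - (146 - 4050)/(2*(-434)) = ((-60058/160211 - 10848) - 123737) - (-1)*(-3904)/(2*434) = (-1738028986/160211 - 123737) - 1*976/217 = -21562057493/160211 - 976/217 = -4679122841917/34765787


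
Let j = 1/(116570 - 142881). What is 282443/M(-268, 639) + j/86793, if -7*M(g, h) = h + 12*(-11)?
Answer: -1504976282114810/385930195287 ≈ -3899.6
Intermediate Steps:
M(g, h) = 132/7 - h/7 (M(g, h) = -(h + 12*(-11))/7 = -(h - 132)/7 = -(-132 + h)/7 = 132/7 - h/7)
j = -1/26311 (j = 1/(-26311) = -1/26311 ≈ -3.8007e-5)
282443/M(-268, 639) + j/86793 = 282443/(132/7 - ⅐*639) - 1/26311/86793 = 282443/(132/7 - 639/7) - 1/26311*1/86793 = 282443/(-507/7) - 1/2283610623 = 282443*(-7/507) - 1/2283610623 = -1977101/507 - 1/2283610623 = -1504976282114810/385930195287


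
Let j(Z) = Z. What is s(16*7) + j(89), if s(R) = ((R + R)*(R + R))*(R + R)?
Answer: 11239513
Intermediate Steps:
s(R) = 8*R**3 (s(R) = ((2*R)*(2*R))*(2*R) = (4*R**2)*(2*R) = 8*R**3)
s(16*7) + j(89) = 8*(16*7)**3 + 89 = 8*112**3 + 89 = 8*1404928 + 89 = 11239424 + 89 = 11239513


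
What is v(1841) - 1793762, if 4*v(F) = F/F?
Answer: -7175047/4 ≈ -1.7938e+6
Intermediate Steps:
v(F) = 1/4 (v(F) = (F/F)/4 = (1/4)*1 = 1/4)
v(1841) - 1793762 = 1/4 - 1793762 = -7175047/4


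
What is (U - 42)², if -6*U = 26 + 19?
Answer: 9801/4 ≈ 2450.3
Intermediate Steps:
U = -15/2 (U = -(26 + 19)/6 = -⅙*45 = -15/2 ≈ -7.5000)
(U - 42)² = (-15/2 - 42)² = (-99/2)² = 9801/4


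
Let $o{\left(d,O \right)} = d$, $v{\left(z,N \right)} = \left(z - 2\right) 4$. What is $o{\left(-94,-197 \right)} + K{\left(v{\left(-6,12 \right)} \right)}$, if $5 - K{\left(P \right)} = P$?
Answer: $-57$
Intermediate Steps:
$v{\left(z,N \right)} = -8 + 4 z$ ($v{\left(z,N \right)} = \left(-2 + z\right) 4 = -8 + 4 z$)
$K{\left(P \right)} = 5 - P$
$o{\left(-94,-197 \right)} + K{\left(v{\left(-6,12 \right)} \right)} = -94 + \left(5 - \left(-8 + 4 \left(-6\right)\right)\right) = -94 + \left(5 - \left(-8 - 24\right)\right) = -94 + \left(5 - -32\right) = -94 + \left(5 + 32\right) = -94 + 37 = -57$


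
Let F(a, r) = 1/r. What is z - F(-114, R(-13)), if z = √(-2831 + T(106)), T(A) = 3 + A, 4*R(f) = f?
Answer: 4/13 + I*√2722 ≈ 0.30769 + 52.173*I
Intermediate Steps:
R(f) = f/4
z = I*√2722 (z = √(-2831 + (3 + 106)) = √(-2831 + 109) = √(-2722) = I*√2722 ≈ 52.173*I)
z - F(-114, R(-13)) = I*√2722 - 1/((¼)*(-13)) = I*√2722 - 1/(-13/4) = I*√2722 - 1*(-4/13) = I*√2722 + 4/13 = 4/13 + I*√2722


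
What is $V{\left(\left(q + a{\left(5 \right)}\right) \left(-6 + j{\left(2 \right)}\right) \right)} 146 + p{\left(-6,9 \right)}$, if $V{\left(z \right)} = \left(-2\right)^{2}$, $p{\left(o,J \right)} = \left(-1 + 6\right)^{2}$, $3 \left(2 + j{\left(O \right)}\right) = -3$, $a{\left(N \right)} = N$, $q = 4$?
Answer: $609$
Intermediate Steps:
$j{\left(O \right)} = -3$ ($j{\left(O \right)} = -2 + \frac{1}{3} \left(-3\right) = -2 - 1 = -3$)
$p{\left(o,J \right)} = 25$ ($p{\left(o,J \right)} = 5^{2} = 25$)
$V{\left(z \right)} = 4$
$V{\left(\left(q + a{\left(5 \right)}\right) \left(-6 + j{\left(2 \right)}\right) \right)} 146 + p{\left(-6,9 \right)} = 4 \cdot 146 + 25 = 584 + 25 = 609$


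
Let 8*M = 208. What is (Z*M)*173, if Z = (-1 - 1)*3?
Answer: -26988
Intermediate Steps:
Z = -6 (Z = -2*3 = -6)
M = 26 (M = (⅛)*208 = 26)
(Z*M)*173 = -6*26*173 = -156*173 = -26988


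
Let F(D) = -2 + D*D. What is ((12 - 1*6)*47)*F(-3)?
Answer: 1974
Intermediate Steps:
F(D) = -2 + D**2
((12 - 1*6)*47)*F(-3) = ((12 - 1*6)*47)*(-2 + (-3)**2) = ((12 - 6)*47)*(-2 + 9) = (6*47)*7 = 282*7 = 1974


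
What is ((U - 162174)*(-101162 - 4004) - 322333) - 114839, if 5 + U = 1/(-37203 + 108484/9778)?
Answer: 3101182372353455524/181831225 ≈ 1.7055e+10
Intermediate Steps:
U = -909161014/181831225 (U = -5 + 1/(-37203 + 108484/9778) = -5 + 1/(-37203 + 108484*(1/9778)) = -5 + 1/(-37203 + 54242/4889) = -5 + 1/(-181831225/4889) = -5 - 4889/181831225 = -909161014/181831225 ≈ -5.0000)
((U - 162174)*(-101162 - 4004) - 322333) - 114839 = ((-909161014/181831225 - 162174)*(-101162 - 4004) - 322333) - 114839 = (-29489206244164/181831225*(-105166) - 322333) - 114839 = (3101261863873751224/181831225 - 322333) - 114839 = 3101203253669503299/181831225 - 114839 = 3101182372353455524/181831225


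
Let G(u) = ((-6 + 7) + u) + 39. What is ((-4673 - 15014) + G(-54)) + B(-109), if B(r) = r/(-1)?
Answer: -19592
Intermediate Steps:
B(r) = -r (B(r) = r*(-1) = -r)
G(u) = 40 + u (G(u) = (1 + u) + 39 = 40 + u)
((-4673 - 15014) + G(-54)) + B(-109) = ((-4673 - 15014) + (40 - 54)) - 1*(-109) = (-19687 - 14) + 109 = -19701 + 109 = -19592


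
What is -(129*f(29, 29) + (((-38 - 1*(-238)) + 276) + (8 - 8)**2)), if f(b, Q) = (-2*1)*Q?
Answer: 7006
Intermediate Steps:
f(b, Q) = -2*Q
-(129*f(29, 29) + (((-38 - 1*(-238)) + 276) + (8 - 8)**2)) = -(129*(-2*29) + (((-38 - 1*(-238)) + 276) + (8 - 8)**2)) = -(129*(-58) + (((-38 + 238) + 276) + 0**2)) = -(-7482 + ((200 + 276) + 0)) = -(-7482 + (476 + 0)) = -(-7482 + 476) = -1*(-7006) = 7006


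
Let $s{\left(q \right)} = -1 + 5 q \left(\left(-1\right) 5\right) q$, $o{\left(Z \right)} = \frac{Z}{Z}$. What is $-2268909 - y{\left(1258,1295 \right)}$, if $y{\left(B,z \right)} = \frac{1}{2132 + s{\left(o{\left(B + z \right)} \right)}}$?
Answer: $- \frac{4778322355}{2106} \approx -2.2689 \cdot 10^{6}$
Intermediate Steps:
$o{\left(Z \right)} = 1$
$s{\left(q \right)} = -1 - 25 q^{2}$ ($s{\left(q \right)} = -1 + 5 q \left(-5\right) q = -1 + 5 - 5 q q = -1 + 5 \left(- 5 q^{2}\right) = -1 - 25 q^{2}$)
$y{\left(B,z \right)} = \frac{1}{2106}$ ($y{\left(B,z \right)} = \frac{1}{2132 - \left(1 + 25 \cdot 1^{2}\right)} = \frac{1}{2132 - 26} = \frac{1}{2106}$)
$-2268909 - y{\left(1258,1295 \right)} = -2268909 - \frac{1}{2106} = - \frac{4778322355}{2106}$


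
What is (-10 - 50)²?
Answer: 3600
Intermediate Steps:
(-10 - 50)² = (-60)² = 3600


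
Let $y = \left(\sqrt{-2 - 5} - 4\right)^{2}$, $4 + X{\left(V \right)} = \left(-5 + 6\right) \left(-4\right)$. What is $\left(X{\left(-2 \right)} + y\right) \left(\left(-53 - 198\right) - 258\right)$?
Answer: $-509 + 4072 i \sqrt{7} \approx -509.0 + 10774.0 i$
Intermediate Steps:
$X{\left(V \right)} = -8$ ($X{\left(V \right)} = -4 + \left(-5 + 6\right) \left(-4\right) = -4 + 1 \left(-4\right) = -4 - 4 = -8$)
$y = \left(-4 + i \sqrt{7}\right)^{2}$ ($y = \left(\sqrt{-7} - 4\right)^{2} = \left(i \sqrt{7} - 4\right)^{2} = \left(-4 + i \sqrt{7}\right)^{2} \approx 9.0 - 21.166 i$)
$\left(X{\left(-2 \right)} + y\right) \left(\left(-53 - 198\right) - 258\right) = \left(-8 + \left(4 - i \sqrt{7}\right)^{2}\right) \left(\left(-53 - 198\right) - 258\right) = \left(-8 + \left(4 - i \sqrt{7}\right)^{2}\right) \left(-251 - 258\right) = \left(-8 + \left(4 - i \sqrt{7}\right)^{2}\right) \left(-509\right) = 4072 - 509 \left(4 - i \sqrt{7}\right)^{2}$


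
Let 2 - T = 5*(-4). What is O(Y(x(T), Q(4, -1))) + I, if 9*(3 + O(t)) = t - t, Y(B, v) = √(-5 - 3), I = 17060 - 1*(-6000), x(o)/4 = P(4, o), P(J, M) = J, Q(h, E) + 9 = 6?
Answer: 23057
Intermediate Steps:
Q(h, E) = -3 (Q(h, E) = -9 + 6 = -3)
T = 22 (T = 2 - 5*(-4) = 2 - 1*(-20) = 2 + 20 = 22)
x(o) = 16 (x(o) = 4*4 = 16)
I = 23060 (I = 17060 + 6000 = 23060)
Y(B, v) = 2*I*√2 (Y(B, v) = √(-8) = 2*I*√2)
O(t) = -3 (O(t) = -3 + (t - t)/9 = -3 + (⅑)*0 = -3 + 0 = -3)
O(Y(x(T), Q(4, -1))) + I = -3 + 23060 = 23057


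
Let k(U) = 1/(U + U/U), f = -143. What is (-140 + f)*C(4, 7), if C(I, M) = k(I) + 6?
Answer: -8773/5 ≈ -1754.6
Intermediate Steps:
k(U) = 1/(1 + U) (k(U) = 1/(U + 1) = 1/(1 + U))
C(I, M) = 6 + 1/(1 + I) (C(I, M) = 1/(1 + I) + 6 = 6 + 1/(1 + I))
(-140 + f)*C(4, 7) = (-140 - 143)*((7 + 6*4)/(1 + 4)) = -283*(7 + 24)/5 = -283*31/5 = -8773/5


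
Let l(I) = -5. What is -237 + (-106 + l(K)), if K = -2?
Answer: -348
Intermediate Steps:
-237 + (-106 + l(K)) = -237 + (-106 - 5) = -237 - 111 = -348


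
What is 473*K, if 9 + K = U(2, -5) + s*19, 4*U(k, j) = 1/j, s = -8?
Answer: -1523533/20 ≈ -76177.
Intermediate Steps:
U(k, j) = 1/(4*j)
K = -3221/20 (K = -9 + ((¼)/(-5) - 8*19) = -9 + ((¼)*(-⅕) - 152) = -9 + (-1/20 - 152) = -9 - 3041/20 = -3221/20 ≈ -161.05)
473*K = 473*(-3221/20) = -1523533/20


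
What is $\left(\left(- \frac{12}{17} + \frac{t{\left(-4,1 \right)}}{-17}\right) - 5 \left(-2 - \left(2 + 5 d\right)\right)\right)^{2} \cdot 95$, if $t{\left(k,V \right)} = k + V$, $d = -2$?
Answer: $\frac{25589295}{289} \approx 88544.0$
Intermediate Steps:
$t{\left(k,V \right)} = V + k$
$\left(\left(- \frac{12}{17} + \frac{t{\left(-4,1 \right)}}{-17}\right) - 5 \left(-2 - \left(2 + 5 d\right)\right)\right)^{2} \cdot 95 = \left(\left(- \frac{12}{17} + \frac{1 - 4}{-17}\right) - 5 \left(-2 - -8\right)\right)^{2} \cdot 95 = \left(\left(\left(-12\right) \frac{1}{17} - - \frac{3}{17}\right) - 5 \left(-2 + \left(10 - 2\right)\right)\right)^{2} \cdot 95 = \left(\left(- \frac{12}{17} + \frac{3}{17}\right) - 5 \left(-2 + 8\right)\right)^{2} \cdot 95 = \left(- \frac{9}{17} - 30\right)^{2} \cdot 95 = \left(- \frac{519}{17}\right)^{2} \cdot 95 = \frac{269361}{289} \cdot 95 = \frac{25589295}{289}$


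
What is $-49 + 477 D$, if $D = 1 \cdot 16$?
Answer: $7583$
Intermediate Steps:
$D = 16$
$-49 + 477 D = -49 + 477 \cdot 16 = -49 + 7632 = 7583$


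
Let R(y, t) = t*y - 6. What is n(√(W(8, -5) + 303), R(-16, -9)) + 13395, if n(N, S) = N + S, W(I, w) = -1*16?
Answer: 13533 + √287 ≈ 13550.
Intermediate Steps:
R(y, t) = -6 + t*y
W(I, w) = -16
n(√(W(8, -5) + 303), R(-16, -9)) + 13395 = (√(-16 + 303) + (-6 - 9*(-16))) + 13395 = (√287 + (-6 + 144)) + 13395 = (√287 + 138) + 13395 = (138 + √287) + 13395 = 13533 + √287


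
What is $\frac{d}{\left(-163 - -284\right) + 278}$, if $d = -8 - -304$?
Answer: $\frac{296}{399} \approx 0.74185$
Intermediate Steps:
$d = 296$ ($d = -8 + 304 = 296$)
$\frac{d}{\left(-163 - -284\right) + 278} = \frac{296}{\left(-163 - -284\right) + 278} = \frac{296}{\left(-163 + 284\right) + 278} = \frac{296}{121 + 278} = \frac{296}{399}$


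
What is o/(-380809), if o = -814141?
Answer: 814141/380809 ≈ 2.1379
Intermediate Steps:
o/(-380809) = -814141/(-380809) = -814141*(-1/380809) = 814141/380809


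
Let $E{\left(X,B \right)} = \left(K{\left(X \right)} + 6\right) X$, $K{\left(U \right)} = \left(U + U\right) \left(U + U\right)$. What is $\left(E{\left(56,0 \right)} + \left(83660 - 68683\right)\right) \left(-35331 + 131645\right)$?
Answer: $69131973978$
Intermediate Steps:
$K{\left(U \right)} = 4 U^{2}$ ($K{\left(U \right)} = 2 U 2 U = 4 U^{2}$)
$E{\left(X,B \right)} = X \left(6 + 4 X^{2}\right)$ ($E{\left(X,B \right)} = \left(4 X^{2} + 6\right) X = \left(6 + 4 X^{2}\right) X = X \left(6 + 4 X^{2}\right)$)
$\left(E{\left(56,0 \right)} + \left(83660 - 68683\right)\right) \left(-35331 + 131645\right) = \left(\left(4 \cdot 56^{3} + 6 \cdot 56\right) + \left(83660 - 68683\right)\right) \left(-35331 + 131645\right) = \left(\left(4 \cdot 175616 + 336\right) + 14977\right) 96314 = \left(\left(702464 + 336\right) + 14977\right) 96314 = \left(702800 + 14977\right) 96314 = 717777 \cdot 96314 = 69131973978$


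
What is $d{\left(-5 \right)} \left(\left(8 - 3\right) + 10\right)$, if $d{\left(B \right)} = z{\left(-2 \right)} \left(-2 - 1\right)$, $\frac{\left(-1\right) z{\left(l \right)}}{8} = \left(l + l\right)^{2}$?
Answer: $5760$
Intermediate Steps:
$z{\left(l \right)} = - 32 l^{2}$ ($z{\left(l \right)} = - 8 \left(l + l\right)^{2} = - 8 \left(2 l\right)^{2} = - 8 \cdot 4 l^{2} = - 32 l^{2}$)
$d{\left(B \right)} = 384$ ($d{\left(B \right)} = - 32 \left(-2\right)^{2} \left(-2 - 1\right) = \left(-32\right) 4 \left(-3\right) = \left(-128\right) \left(-3\right) = 384$)
$d{\left(-5 \right)} \left(\left(8 - 3\right) + 10\right) = 384 \left(\left(8 - 3\right) + 10\right) = 384 \left(5 + 10\right) = 384 \cdot 15 = 5760$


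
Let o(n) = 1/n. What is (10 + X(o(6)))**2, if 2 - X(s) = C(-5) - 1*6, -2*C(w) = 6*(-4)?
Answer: 36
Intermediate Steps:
C(w) = 12 (C(w) = -3*(-4) = -1/2*(-24) = 12)
X(s) = -4 (X(s) = 2 - (12 - 1*6) = 2 - (12 - 6) = 2 - 1*6 = 2 - 6 = -4)
(10 + X(o(6)))**2 = (10 - 4)**2 = 6**2 = 36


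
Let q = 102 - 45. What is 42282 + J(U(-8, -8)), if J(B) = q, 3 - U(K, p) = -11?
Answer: 42339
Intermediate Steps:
U(K, p) = 14 (U(K, p) = 3 - 1*(-11) = 3 + 11 = 14)
q = 57
J(B) = 57
42282 + J(U(-8, -8)) = 42282 + 57 = 42339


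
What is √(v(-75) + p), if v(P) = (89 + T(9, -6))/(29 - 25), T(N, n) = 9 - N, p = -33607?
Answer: I*√134339/2 ≈ 183.26*I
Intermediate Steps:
v(P) = 89/4 (v(P) = (89 + (9 - 1*9))/(29 - 25) = (89 + (9 - 9))/4 = (89 + 0)*(¼) = 89*(¼) = 89/4)
√(v(-75) + p) = √(89/4 - 33607) = √(-134339/4) = I*√134339/2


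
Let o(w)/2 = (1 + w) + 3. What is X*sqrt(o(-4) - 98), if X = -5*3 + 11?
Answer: -28*I*sqrt(2) ≈ -39.598*I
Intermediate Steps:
o(w) = 8 + 2*w (o(w) = 2*((1 + w) + 3) = 2*(4 + w) = 8 + 2*w)
X = -4 (X = -15 + 11 = -4)
X*sqrt(o(-4) - 98) = -4*sqrt((8 + 2*(-4)) - 98) = -4*sqrt((8 - 8) - 98) = -4*sqrt(0 - 98) = -28*I*sqrt(2)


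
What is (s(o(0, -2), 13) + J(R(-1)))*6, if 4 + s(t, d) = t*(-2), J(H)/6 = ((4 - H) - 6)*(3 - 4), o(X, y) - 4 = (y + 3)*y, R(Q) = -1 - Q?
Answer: 24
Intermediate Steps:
o(X, y) = 4 + y*(3 + y) (o(X, y) = 4 + (y + 3)*y = 4 + (3 + y)*y = 4 + y*(3 + y))
J(H) = 12 + 6*H (J(H) = 6*(((4 - H) - 6)*(3 - 4)) = 6*((-2 - H)*(-1)) = 6*(2 + H) = 12 + 6*H)
s(t, d) = -4 - 2*t (s(t, d) = -4 + t*(-2) = -4 - 2*t)
(s(o(0, -2), 13) + J(R(-1)))*6 = ((-4 - 2*(4 + (-2)² + 3*(-2))) + (12 + 6*(-1 - 1*(-1))))*6 = ((-4 - 2*(4 + 4 - 6)) + (12 + 6*(-1 + 1)))*6 = ((-4 - 2*2) + (12 + 6*0))*6 = ((-4 - 4) + (12 + 0))*6 = (-8 + 12)*6 = 4*6 = 24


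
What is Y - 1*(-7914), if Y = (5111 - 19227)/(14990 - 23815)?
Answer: 69855166/8825 ≈ 7915.6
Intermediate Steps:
Y = 14116/8825 (Y = -14116/(-8825) = -14116*(-1/8825) = 14116/8825 ≈ 1.5995)
Y - 1*(-7914) = 14116/8825 - 1*(-7914) = 14116/8825 + 7914 = 69855166/8825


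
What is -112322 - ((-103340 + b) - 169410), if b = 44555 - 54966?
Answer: 170839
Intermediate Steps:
b = -10411
-112322 - ((-103340 + b) - 169410) = -112322 - ((-103340 - 10411) - 169410) = -112322 - (-113751 - 169410) = -112322 - 1*(-283161) = -112322 + 283161 = 170839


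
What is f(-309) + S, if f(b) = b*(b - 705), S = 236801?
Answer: 550127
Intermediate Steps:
f(b) = b*(-705 + b)
f(-309) + S = -309*(-705 - 309) + 236801 = -309*(-1014) + 236801 = 313326 + 236801 = 550127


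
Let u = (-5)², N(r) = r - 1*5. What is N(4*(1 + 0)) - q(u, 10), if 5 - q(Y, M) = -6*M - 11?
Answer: -77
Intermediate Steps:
N(r) = -5 + r (N(r) = r - 5 = -5 + r)
u = 25
q(Y, M) = 16 + 6*M (q(Y, M) = 5 - (-6*M - 11) = 5 - (-11 - 6*M) = 5 + (11 + 6*M) = 16 + 6*M)
N(4*(1 + 0)) - q(u, 10) = (-5 + 4*(1 + 0)) - (16 + 6*10) = (-5 + 4*1) - (16 + 60) = (-5 + 4) - 1*76 = -1 - 76 = -77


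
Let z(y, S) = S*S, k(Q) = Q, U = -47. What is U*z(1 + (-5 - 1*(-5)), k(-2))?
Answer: -188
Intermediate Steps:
z(y, S) = S**2
U*z(1 + (-5 - 1*(-5)), k(-2)) = -47*(-2)**2 = -47*4 = -188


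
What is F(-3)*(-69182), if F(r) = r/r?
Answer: -69182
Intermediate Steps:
F(r) = 1
F(-3)*(-69182) = 1*(-69182) = -69182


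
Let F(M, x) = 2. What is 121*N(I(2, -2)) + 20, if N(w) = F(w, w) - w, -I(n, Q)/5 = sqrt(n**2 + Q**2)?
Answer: 262 + 1210*sqrt(2) ≈ 1973.2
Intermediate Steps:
I(n, Q) = -5*sqrt(Q**2 + n**2) (I(n, Q) = -5*sqrt(n**2 + Q**2) = -5*sqrt(Q**2 + n**2))
N(w) = 2 - w
121*N(I(2, -2)) + 20 = 121*(2 - (-5)*sqrt((-2)**2 + 2**2)) + 20 = 121*(2 - (-5)*sqrt(4 + 4)) + 20 = 121*(2 - (-5)*sqrt(8)) + 20 = 121*(2 - (-5)*2*sqrt(2)) + 20 = 121*(2 - (-10)*sqrt(2)) + 20 = 121*(2 + 10*sqrt(2)) + 20 = (242 + 1210*sqrt(2)) + 20 = 262 + 1210*sqrt(2)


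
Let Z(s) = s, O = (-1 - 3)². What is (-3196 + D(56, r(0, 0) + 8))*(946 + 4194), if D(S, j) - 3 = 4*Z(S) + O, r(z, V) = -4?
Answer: -15178420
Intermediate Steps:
O = 16 (O = (-4)² = 16)
D(S, j) = 19 + 4*S (D(S, j) = 3 + (4*S + 16) = 3 + (16 + 4*S) = 19 + 4*S)
(-3196 + D(56, r(0, 0) + 8))*(946 + 4194) = (-3196 + (19 + 4*56))*(946 + 4194) = (-3196 + (19 + 224))*5140 = (-3196 + 243)*5140 = -2953*5140 = -15178420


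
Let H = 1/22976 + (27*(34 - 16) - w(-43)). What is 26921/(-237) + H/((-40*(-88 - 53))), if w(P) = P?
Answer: -232377834877/2047437312 ≈ -113.50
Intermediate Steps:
H = 12154305/22976 (H = 1/22976 + (27*(34 - 16) - 1*(-43)) = 1/22976 + (27*18 + 43) = 1/22976 + (486 + 43) = 1/22976 + 529 = 12154305/22976 ≈ 529.00)
26921/(-237) + H/((-40*(-88 - 53))) = 26921/(-237) + 12154305/(22976*((-40*(-88 - 53)))) = 26921*(-1/237) + 12154305/(22976*((-40*(-141)))) = -26921/237 + (12154305/22976)/5640 = -26921/237 + (12154305/22976)*(1/5640) = -26921/237 + 810287/8638976 = -232377834877/2047437312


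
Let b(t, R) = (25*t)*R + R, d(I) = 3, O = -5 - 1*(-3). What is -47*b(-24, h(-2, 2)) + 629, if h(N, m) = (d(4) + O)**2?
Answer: 28782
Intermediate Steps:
O = -2 (O = -5 + 3 = -2)
h(N, m) = 1 (h(N, m) = (3 - 2)**2 = 1**2 = 1)
b(t, R) = R + 25*R*t (b(t, R) = 25*R*t + R = R + 25*R*t)
-47*b(-24, h(-2, 2)) + 629 = -47*(1 + 25*(-24)) + 629 = -47*(1 - 600) + 629 = -47*(-599) + 629 = 28153 + 629 = 28782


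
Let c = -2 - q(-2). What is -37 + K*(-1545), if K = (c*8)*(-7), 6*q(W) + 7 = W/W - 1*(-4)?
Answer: -144237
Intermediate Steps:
q(W) = -⅓ (q(W) = -7/6 + (W/W - 1*(-4))/6 = -7/6 + (1 + 4)/6 = -7/6 + (⅙)*5 = -7/6 + ⅚ = -⅓)
c = -5/3 (c = -2 - 1*(-⅓) = -2 + ⅓ = -5/3 ≈ -1.6667)
K = 280/3 (K = -5/3*8*(-7) = -40/3*(-7) = 280/3 ≈ 93.333)
-37 + K*(-1545) = -37 + (280/3)*(-1545) = -37 - 144200 = -144237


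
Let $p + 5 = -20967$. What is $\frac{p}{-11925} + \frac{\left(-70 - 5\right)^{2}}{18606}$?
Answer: $\frac{152427719}{73958850} \approx 2.061$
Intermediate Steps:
$p = -20972$ ($p = -5 - 20967 = -20972$)
$\frac{p}{-11925} + \frac{\left(-70 - 5\right)^{2}}{18606} = - \frac{20972}{-11925} + \frac{\left(-70 - 5\right)^{2}}{18606} = \left(-20972\right) \left(- \frac{1}{11925}\right) + \left(-75\right)^{2} \cdot \frac{1}{18606} = \frac{20972}{11925} + 5625 \cdot \frac{1}{18606} = \frac{20972}{11925} + \frac{1875}{6202} = \frac{152427719}{73958850}$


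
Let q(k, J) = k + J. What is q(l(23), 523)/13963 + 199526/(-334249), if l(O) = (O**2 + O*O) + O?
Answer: -2249846142/4667118787 ≈ -0.48206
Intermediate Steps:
l(O) = O + 2*O**2 (l(O) = (O**2 + O**2) + O = 2*O**2 + O = O + 2*O**2)
q(k, J) = J + k
q(l(23), 523)/13963 + 199526/(-334249) = (523 + 23*(1 + 2*23))/13963 + 199526/(-334249) = (523 + 23*(1 + 46))*(1/13963) + 199526*(-1/334249) = (523 + 23*47)*(1/13963) - 199526/334249 = (523 + 1081)*(1/13963) - 199526/334249 = 1604*(1/13963) - 199526/334249 = 1604/13963 - 199526/334249 = -2249846142/4667118787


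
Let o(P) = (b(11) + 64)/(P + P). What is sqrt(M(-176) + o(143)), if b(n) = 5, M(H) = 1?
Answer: sqrt(101530)/286 ≈ 1.1141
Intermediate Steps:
o(P) = 69/(2*P) (o(P) = (5 + 64)/(P + P) = 69/((2*P)) = 69*(1/(2*P)) = 69/(2*P))
sqrt(M(-176) + o(143)) = sqrt(1 + (69/2)/143) = sqrt(1 + (69/2)*(1/143)) = sqrt(1 + 69/286) = sqrt(355/286) = sqrt(101530)/286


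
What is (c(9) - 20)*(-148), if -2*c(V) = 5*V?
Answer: 6290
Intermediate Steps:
c(V) = -5*V/2
(c(9) - 20)*(-148) = (-5/2*9 - 20)*(-148) = (-45/2 - 20)*(-148) = -85/2*(-148) = 6290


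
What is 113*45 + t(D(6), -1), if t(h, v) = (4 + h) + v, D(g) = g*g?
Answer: 5124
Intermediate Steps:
D(g) = g²
t(h, v) = 4 + h + v
113*45 + t(D(6), -1) = 113*45 + (4 + 6² - 1) = 5085 + (4 + 36 - 1) = 5085 + 39 = 5124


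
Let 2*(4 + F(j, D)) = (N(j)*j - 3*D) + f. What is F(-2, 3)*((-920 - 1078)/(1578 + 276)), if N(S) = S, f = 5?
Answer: 444/103 ≈ 4.3107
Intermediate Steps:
F(j, D) = -3/2 + j²/2 - 3*D/2 (F(j, D) = -4 + ((j*j - 3*D) + 5)/2 = -4 + ((j² - 3*D) + 5)/2 = -4 + (5 + j² - 3*D)/2 = -4 + (5/2 + j²/2 - 3*D/2) = -3/2 + j²/2 - 3*D/2)
F(-2, 3)*((-920 - 1078)/(1578 + 276)) = (-3/2 + (½)*(-2)² - 3/2*3)*((-920 - 1078)/(1578 + 276)) = (-3/2 + (½)*4 - 9/2)*(-1998/1854) = (-3/2 + 2 - 9/2)*(-1998*1/1854) = -4*(-111/103) = 444/103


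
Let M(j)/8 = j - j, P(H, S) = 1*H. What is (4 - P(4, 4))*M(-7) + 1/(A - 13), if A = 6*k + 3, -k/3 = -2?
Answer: 1/26 ≈ 0.038462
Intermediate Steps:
k = 6 (k = -3*(-2) = 6)
P(H, S) = H
A = 39 (A = 6*6 + 3 = 36 + 3 = 39)
M(j) = 0 (M(j) = 8*(j - j) = 8*0 = 0)
(4 - P(4, 4))*M(-7) + 1/(A - 13) = (4 - 1*4)*0 + 1/(39 - 13) = (4 - 4)*0 + 1/26 = 0*0 + 1/26 = 0 + 1/26 = 1/26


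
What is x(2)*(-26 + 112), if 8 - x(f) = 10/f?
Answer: 258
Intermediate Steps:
x(f) = 8 - 10/f
x(2)*(-26 + 112) = (8 - 10/2)*(-26 + 112) = (8 - 10*½)*86 = (8 - 5)*86 = 3*86 = 258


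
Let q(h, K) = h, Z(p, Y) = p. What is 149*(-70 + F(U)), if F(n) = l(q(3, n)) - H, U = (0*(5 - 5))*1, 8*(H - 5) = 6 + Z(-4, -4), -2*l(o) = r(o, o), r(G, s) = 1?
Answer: -45147/4 ≈ -11287.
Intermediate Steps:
l(o) = -½ (l(o) = -½*1 = -½)
H = 21/4 (H = 5 + (6 - 4)/8 = 5 + (⅛)*2 = 5 + ¼ = 21/4 ≈ 5.2500)
U = 0 (U = (0*0)*1 = 0*1 = 0)
F(n) = -23/4 (F(n) = -½ - 1*21/4 = -½ - 21/4 = -23/4)
149*(-70 + F(U)) = 149*(-70 - 23/4) = 149*(-303/4) = -45147/4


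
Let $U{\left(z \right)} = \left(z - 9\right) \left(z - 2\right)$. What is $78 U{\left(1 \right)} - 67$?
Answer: $557$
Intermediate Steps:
$U{\left(z \right)} = \left(-9 + z\right) \left(-2 + z\right)$ ($U{\left(z \right)} = \left(-9 + z\right) \left(z - 2\right) = \left(-9 + z\right) \left(-2 + z\right)$)
$78 U{\left(1 \right)} - 67 = 78 \left(18 + 1^{2} - 11\right) - 67 = 78 \left(18 + 1 - 11\right) - 67 = 78 \cdot 8 - 67 = 624 - 67 = 557$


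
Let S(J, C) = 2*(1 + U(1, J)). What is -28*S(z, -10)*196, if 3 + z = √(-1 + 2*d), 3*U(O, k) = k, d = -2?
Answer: -10976*I*√5/3 ≈ -8181.0*I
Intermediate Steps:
U(O, k) = k/3
z = -3 + I*√5 (z = -3 + √(-1 + 2*(-2)) = -3 + √(-1 - 4) = -3 + √(-5) = -3 + I*√5 ≈ -3.0 + 2.2361*I)
S(J, C) = 2 + 2*J/3 (S(J, C) = 2*(1 + J/3) = 2 + 2*J/3)
-28*S(z, -10)*196 = -28*(2 + 2*(-3 + I*√5)/3)*196 = -28*(2 + (-2 + 2*I*√5/3))*196 = -56*I*√5/3*196 = -10976*I*√5/3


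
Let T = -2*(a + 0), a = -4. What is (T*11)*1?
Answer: 88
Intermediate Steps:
T = 8 (T = -2*(-4 + 0) = -2*(-4) = 8)
(T*11)*1 = (8*11)*1 = 88*1 = 88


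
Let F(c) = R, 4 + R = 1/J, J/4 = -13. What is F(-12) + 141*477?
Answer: 3497155/52 ≈ 67253.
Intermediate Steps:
J = -52 (J = 4*(-13) = -52)
R = -209/52 (R = -4 + 1/(-52) = -4 - 1/52 = -209/52 ≈ -4.0192)
F(c) = -209/52
F(-12) + 141*477 = -209/52 + 141*477 = -209/52 + 67257 = 3497155/52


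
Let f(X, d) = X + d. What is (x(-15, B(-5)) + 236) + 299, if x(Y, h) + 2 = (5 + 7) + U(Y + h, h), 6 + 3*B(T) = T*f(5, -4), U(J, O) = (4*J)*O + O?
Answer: 7336/9 ≈ 815.11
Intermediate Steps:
U(J, O) = O + 4*J*O (U(J, O) = 4*J*O + O = O + 4*J*O)
B(T) = -2 + T/3 (B(T) = -2 + (T*(5 - 4))/3 = -2 + (T*1)/3 = -2 + T/3)
x(Y, h) = 10 + h*(1 + 4*Y + 4*h) (x(Y, h) = -2 + ((5 + 7) + h*(1 + 4*(Y + h))) = -2 + (12 + h*(1 + (4*Y + 4*h))) = -2 + (12 + h*(1 + 4*Y + 4*h)) = 10 + h*(1 + 4*Y + 4*h))
(x(-15, B(-5)) + 236) + 299 = ((10 + (-2 + (1/3)*(-5))*(1 + 4*(-15) + 4*(-2 + (1/3)*(-5)))) + 236) + 299 = ((10 + (-2 - 5/3)*(1 - 60 + 4*(-2 - 5/3))) + 236) + 299 = ((10 - 11*(1 - 60 + 4*(-11/3))/3) + 236) + 299 = ((10 - 11*(1 - 60 - 44/3)/3) + 236) + 299 = ((10 - 11/3*(-221/3)) + 236) + 299 = ((10 + 2431/9) + 236) + 299 = (2521/9 + 236) + 299 = 4645/9 + 299 = 7336/9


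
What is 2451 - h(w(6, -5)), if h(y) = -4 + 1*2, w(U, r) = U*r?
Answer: 2453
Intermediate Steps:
h(y) = -2 (h(y) = -4 + 2 = -2)
2451 - h(w(6, -5)) = 2451 - 1*(-2) = 2451 + 2 = 2453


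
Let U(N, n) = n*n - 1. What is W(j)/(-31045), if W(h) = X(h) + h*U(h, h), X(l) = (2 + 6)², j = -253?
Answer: 3238792/6209 ≈ 521.63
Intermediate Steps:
U(N, n) = -1 + n² (U(N, n) = n² - 1 = -1 + n²)
X(l) = 64 (X(l) = 8² = 64)
W(h) = 64 + h*(-1 + h²)
W(j)/(-31045) = (64 + (-253)³ - 1*(-253))/(-31045) = (64 - 16194277 + 253)*(-1/31045) = -16193960*(-1/31045) = 3238792/6209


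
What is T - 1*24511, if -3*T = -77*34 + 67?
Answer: -70982/3 ≈ -23661.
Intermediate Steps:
T = 2551/3 (T = -(-77*34 + 67)/3 = -(-2618 + 67)/3 = -1/3*(-2551) = 2551/3 ≈ 850.33)
T - 1*24511 = 2551/3 - 1*24511 = 2551/3 - 24511 = -70982/3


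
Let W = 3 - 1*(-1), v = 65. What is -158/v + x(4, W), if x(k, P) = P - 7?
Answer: -353/65 ≈ -5.4308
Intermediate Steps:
W = 4 (W = 3 + 1 = 4)
x(k, P) = -7 + P
-158/v + x(4, W) = -158/65 + (-7 + 4) = (1/65)*(-158) - 3 = -158/65 - 3 = -353/65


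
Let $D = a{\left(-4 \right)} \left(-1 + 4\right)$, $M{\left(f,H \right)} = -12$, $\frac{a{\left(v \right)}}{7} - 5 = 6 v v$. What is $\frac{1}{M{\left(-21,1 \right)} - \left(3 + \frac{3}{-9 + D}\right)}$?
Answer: $- \frac{704}{10561} \approx -0.06666$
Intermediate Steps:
$a{\left(v \right)} = 35 + 42 v^{2}$ ($a{\left(v \right)} = 35 + 7 \cdot 6 v v = 35 + 7 \cdot 6 v^{2} = 35 + 42 v^{2}$)
$D = 2121$ ($D = \left(35 + 42 \left(-4\right)^{2}\right) \left(-1 + 4\right) = \left(35 + 42 \cdot 16\right) 3 = \left(35 + 672\right) 3 = 707 \cdot 3 = 2121$)
$\frac{1}{M{\left(-21,1 \right)} - \left(3 + \frac{3}{-9 + D}\right)} = \frac{1}{-12 - \left(3 + \frac{3}{-9 + 2121}\right)} = \frac{1}{-12 - \left(3 + \frac{3}{2112}\right)} = \frac{1}{-12 - \frac{2113}{704}} = \frac{1}{- \frac{10561}{704}} = - \frac{704}{10561}$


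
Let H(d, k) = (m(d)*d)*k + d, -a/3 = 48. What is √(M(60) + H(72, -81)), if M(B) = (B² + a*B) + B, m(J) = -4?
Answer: 2*√4605 ≈ 135.72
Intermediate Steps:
a = -144 (a = -3*48 = -144)
M(B) = B² - 143*B (M(B) = (B² - 144*B) + B = B² - 143*B)
H(d, k) = d - 4*d*k (H(d, k) = (-4*d)*k + d = -4*d*k + d = d - 4*d*k)
√(M(60) + H(72, -81)) = √(60*(-143 + 60) + 72*(1 - 4*(-81))) = √(60*(-83) + 72*(1 + 324)) = √(-4980 + 72*325) = √(-4980 + 23400) = √18420 = 2*√4605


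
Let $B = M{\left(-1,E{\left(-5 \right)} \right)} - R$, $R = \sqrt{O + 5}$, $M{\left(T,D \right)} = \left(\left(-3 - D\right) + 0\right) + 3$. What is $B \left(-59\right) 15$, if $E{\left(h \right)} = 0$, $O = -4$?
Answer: $885$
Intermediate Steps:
$M{\left(T,D \right)} = - D$ ($M{\left(T,D \right)} = \left(-3 - D\right) + 3 = - D$)
$R = 1$ ($R = \sqrt{-4 + 5} = \sqrt{1} = 1$)
$B = -1$ ($B = \left(-1\right) 0 - 1 = 0 - 1 = -1$)
$B \left(-59\right) 15 = \left(-1\right) \left(-59\right) 15 = 59 \cdot 15 = 885$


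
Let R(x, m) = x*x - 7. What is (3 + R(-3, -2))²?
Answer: 25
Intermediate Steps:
R(x, m) = -7 + x² (R(x, m) = x² - 7 = -7 + x²)
(3 + R(-3, -2))² = (3 + (-7 + (-3)²))² = (3 + (-7 + 9))² = (3 + 2)² = 5² = 25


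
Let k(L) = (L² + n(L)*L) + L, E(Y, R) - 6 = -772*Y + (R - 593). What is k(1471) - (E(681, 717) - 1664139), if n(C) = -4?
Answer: 4349169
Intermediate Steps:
E(Y, R) = -587 + R - 772*Y (E(Y, R) = 6 + (-772*Y + (R - 593)) = 6 + (-772*Y + (-593 + R)) = 6 + (-593 + R - 772*Y) = -587 + R - 772*Y)
k(L) = L² - 3*L (k(L) = (L² - 4*L) + L = L² - 3*L)
k(1471) - (E(681, 717) - 1664139) = 1471*(-3 + 1471) - ((-587 + 717 - 772*681) - 1664139) = 1471*1468 - ((-587 + 717 - 525732) - 1664139) = 2159428 - (-525602 - 1664139) = 2159428 - 1*(-2189741) = 2159428 + 2189741 = 4349169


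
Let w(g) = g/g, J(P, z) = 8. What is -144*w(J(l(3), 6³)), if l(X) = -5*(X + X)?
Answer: -144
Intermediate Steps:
l(X) = -10*X
w(g) = 1
-144*w(J(l(3), 6³)) = -144*1 = -144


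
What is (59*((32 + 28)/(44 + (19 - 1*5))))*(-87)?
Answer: -5310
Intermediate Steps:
(59*((32 + 28)/(44 + (19 - 1*5))))*(-87) = (59*(60/(44 + (19 - 5))))*(-87) = (59*(60/(44 + 14)))*(-87) = (59*(60/58))*(-87) = (59*(60*(1/58)))*(-87) = (59*(30/29))*(-87) = (1770/29)*(-87) = -5310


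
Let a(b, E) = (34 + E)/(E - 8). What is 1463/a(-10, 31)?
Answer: 33649/65 ≈ 517.68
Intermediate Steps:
a(b, E) = (34 + E)/(-8 + E)
1463/a(-10, 31) = 1463/(((34 + 31)/(-8 + 31))) = 1463/((65/23)) = 1463/(((1/23)*65)) = 1463/(65/23) = 1463*(23/65) = 33649/65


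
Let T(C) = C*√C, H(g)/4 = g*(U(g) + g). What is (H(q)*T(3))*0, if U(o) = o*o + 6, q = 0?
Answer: 0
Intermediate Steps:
U(o) = 6 + o² (U(o) = o² + 6 = 6 + o²)
H(g) = 4*g*(6 + g + g²) (H(g) = 4*(g*((6 + g²) + g)) = 4*(g*(6 + g + g²)) = 4*g*(6 + g + g²))
T(C) = C^(3/2)
(H(q)*T(3))*0 = ((4*0*(6 + 0 + 0²))*3^(3/2))*0 = ((4*0*(6 + 0 + 0))*(3*√3))*0 = ((4*0*6)*(3*√3))*0 = (0*(3*√3))*0 = 0*0 = 0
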